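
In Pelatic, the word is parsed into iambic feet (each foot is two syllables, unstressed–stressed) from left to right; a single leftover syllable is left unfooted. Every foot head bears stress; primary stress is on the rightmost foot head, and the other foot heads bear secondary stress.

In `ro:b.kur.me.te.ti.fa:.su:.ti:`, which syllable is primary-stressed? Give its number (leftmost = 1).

Parse left to right into iambic (σˈσ) feet: (ro:b.ˈkur) (me.ˈte) (ti.ˈfa:) (su:.ˈti:).
Foot heads (stressed positions): 2, 4, 6, 8.
End Rule Rightmost: primary stress on the rightmost head = syllable 8.
Primary stress: syllable 8 → ro:b.kur.me.te.ti.fa:.su:.ˈti:.

8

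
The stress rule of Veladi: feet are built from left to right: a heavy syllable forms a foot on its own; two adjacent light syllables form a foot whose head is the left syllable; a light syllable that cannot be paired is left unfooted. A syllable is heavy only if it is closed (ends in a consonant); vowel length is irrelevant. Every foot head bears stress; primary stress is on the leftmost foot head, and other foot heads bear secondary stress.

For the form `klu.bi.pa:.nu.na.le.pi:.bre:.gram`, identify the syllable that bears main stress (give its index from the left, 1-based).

1

Weights: 1 klu L, 2 bi L, 3 pa: L, 4 nu L, 5 na L, 6 le L, 7 pi: L, 8 bre: L, 9 gram H.
Parse left to right (heavy = foot alone; LL = one foot; stranded L unfooted): (ˈklu.bi) (ˈpa:.nu) (ˈna.le) (ˈpi:.bre:) (ˈgram).
Foot heads: 1, 3, 5, 7, 9.
Primary stress on the leftmost head = syllable 1.
Primary stress: syllable 1 → ˈklu.bi.pa:.nu.na.le.pi:.bre:.gram.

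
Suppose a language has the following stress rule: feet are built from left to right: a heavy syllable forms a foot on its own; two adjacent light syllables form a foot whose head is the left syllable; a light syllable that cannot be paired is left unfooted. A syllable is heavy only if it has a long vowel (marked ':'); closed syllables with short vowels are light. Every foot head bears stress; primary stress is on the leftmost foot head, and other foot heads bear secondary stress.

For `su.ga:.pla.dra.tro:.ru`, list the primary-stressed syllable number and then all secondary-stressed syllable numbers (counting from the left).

Weights: 1 su L, 2 ga: H, 3 pla L, 4 dra L, 5 tro: H, 6 ru L.
Parse left to right (heavy = foot alone; LL = one foot; stranded L unfooted): su (ˈga:) (ˈpla.dra) (ˈtro:) ru.
Foot heads: 2, 3, 5.
Primary stress on the leftmost head = syllable 2.
Secondary stress on 3, 5: su.ˈga:.ˌpla.dra.ˌtro:.ru.

primary 2, secondary 3, 5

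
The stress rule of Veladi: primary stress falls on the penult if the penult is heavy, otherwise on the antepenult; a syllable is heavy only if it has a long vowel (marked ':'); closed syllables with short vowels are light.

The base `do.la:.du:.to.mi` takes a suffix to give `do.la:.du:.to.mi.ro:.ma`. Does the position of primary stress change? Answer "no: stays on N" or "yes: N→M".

Base `do.la:.du:.to.mi` (5 syllables):
  Weights: 3 du: H, 4 to L, 5 mi L.
  The penult (syllable 4, to) is light, so stress falls on the antepenult (syllable 3, du:).
  → primary stress on syllable 3.
Suffixed `do.la:.du:.to.mi.ro:.ma` (7 syllables):
  Weights: 5 mi L, 6 ro: H, 7 ma L.
  The penult (syllable 6, ro:) is heavy, so it takes stress.
  → primary stress on syllable 6.

yes: 3→6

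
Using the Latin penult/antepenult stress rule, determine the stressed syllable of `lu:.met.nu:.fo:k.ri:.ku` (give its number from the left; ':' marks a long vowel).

5

Classical Latin: stress the penult if heavy (long vowel or closed), else the antepenult.
Weights: 4 fo:k H, 5 ri: H, 6 ku L.
The penult (syllable 5, ri:) is heavy, so it takes stress.
Stress on syllable 5: lu:.met.nu:.fo:k.ˈri:.ku.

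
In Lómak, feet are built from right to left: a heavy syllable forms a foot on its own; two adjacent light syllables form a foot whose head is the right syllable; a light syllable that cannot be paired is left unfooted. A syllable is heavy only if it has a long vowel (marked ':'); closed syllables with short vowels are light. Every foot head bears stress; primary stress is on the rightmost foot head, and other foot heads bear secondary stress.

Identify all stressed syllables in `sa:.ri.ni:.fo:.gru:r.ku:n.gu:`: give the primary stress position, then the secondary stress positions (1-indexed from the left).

primary 7, secondary 1, 3, 4, 5, 6

Weights: 1 sa: H, 2 ri L, 3 ni: H, 4 fo: H, 5 gru:r H, 6 ku:n H, 7 gu: H.
Parse right to left (heavy = foot alone; LL = one foot; stranded L unfooted): (ˈsa:) ri (ˈni:) (ˈfo:) (ˈgru:r) (ˈku:n) (ˈgu:).
Foot heads: 1, 3, 4, 5, 6, 7.
Primary stress on the rightmost head = syllable 7.
Secondary stress on 1, 3, 4, 5, 6: ˌsa:.ri.ˌni:.ˌfo:.ˌgru:r.ˌku:n.ˈgu:.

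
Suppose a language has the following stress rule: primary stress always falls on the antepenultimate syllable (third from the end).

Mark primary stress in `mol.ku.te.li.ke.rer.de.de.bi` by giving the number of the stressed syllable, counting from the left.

7

The word has 9 syllables; the antepenultimate syllable (third from the end) is syllable 7 (de).
Primary stress: syllable 7 → mol.ku.te.li.ke.rer.ˈde.de.bi.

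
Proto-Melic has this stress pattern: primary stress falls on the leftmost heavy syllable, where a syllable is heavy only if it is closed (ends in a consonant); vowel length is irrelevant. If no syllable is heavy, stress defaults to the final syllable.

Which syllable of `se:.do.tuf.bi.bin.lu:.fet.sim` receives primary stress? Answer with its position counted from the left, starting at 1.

3

Weights: 1 se: L, 2 do L, 3 tuf H, 4 bi L, 5 bin H, 6 lu: L, 7 fet H, 8 sim H.
Heavy syllables in the domain: 3, 5, 7, 8. The leftmost is syllable 3 (tuf).
Primary stress: syllable 3 → se:.do.ˈtuf.bi.bin.lu:.fet.sim.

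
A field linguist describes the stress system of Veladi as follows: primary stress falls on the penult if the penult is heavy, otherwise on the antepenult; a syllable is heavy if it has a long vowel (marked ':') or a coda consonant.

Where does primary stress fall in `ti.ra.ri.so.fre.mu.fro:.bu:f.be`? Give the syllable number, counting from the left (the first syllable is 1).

Weights: 7 fro: H, 8 bu:f H, 9 be L.
The penult (syllable 8, bu:f) is heavy, so it takes stress.
Primary stress: syllable 8 → ti.ra.ri.so.fre.mu.fro:.ˈbu:f.be.

8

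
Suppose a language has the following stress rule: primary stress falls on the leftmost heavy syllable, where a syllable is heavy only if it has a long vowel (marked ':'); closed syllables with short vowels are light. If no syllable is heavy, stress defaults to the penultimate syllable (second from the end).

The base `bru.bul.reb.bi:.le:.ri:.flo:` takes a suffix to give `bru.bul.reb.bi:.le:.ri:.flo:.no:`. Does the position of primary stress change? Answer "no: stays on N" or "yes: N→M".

Base `bru.bul.reb.bi:.le:.ri:.flo:` (7 syllables):
  Weights: 1 bru L, 2 bul L, 3 reb L, 4 bi: H, 5 le: H, 6 ri: H, 7 flo: H.
  Heavy syllables in the domain: 4, 5, 6, 7. The leftmost is syllable 4 (bi:).
  → primary stress on syllable 4.
Suffixed `bru.bul.reb.bi:.le:.ri:.flo:.no:` (8 syllables):
  Weights: 1 bru L, 2 bul L, 3 reb L, 4 bi: H, 5 le: H, 6 ri: H, 7 flo: H, 8 no: H.
  Heavy syllables in the domain: 4, 5, 6, 7, 8. The leftmost is syllable 4 (bi:).
  → primary stress on syllable 4.

no: stays on 4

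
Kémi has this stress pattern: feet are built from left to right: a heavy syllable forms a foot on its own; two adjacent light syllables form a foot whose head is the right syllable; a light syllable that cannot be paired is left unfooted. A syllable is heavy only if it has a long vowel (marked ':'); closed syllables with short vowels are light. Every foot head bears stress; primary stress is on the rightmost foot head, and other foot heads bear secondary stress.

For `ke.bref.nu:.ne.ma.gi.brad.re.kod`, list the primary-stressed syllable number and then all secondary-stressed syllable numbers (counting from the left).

Weights: 1 ke L, 2 bref L, 3 nu: H, 4 ne L, 5 ma L, 6 gi L, 7 brad L, 8 re L, 9 kod L.
Parse left to right (heavy = foot alone; LL = one foot; stranded L unfooted): (ke.ˈbref) (ˈnu:) (ne.ˈma) (gi.ˈbrad) (re.ˈkod).
Foot heads: 2, 3, 5, 7, 9.
Primary stress on the rightmost head = syllable 9.
Secondary stress on 2, 3, 5, 7: ke.ˌbref.ˌnu:.ne.ˌma.gi.ˌbrad.re.ˈkod.

primary 9, secondary 2, 3, 5, 7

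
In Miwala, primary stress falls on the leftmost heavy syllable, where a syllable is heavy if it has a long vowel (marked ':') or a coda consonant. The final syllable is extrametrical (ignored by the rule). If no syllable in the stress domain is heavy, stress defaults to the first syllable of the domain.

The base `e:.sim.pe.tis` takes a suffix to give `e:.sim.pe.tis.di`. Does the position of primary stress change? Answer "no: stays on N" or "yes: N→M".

Base `e:.sim.pe.tis` (4 syllables):
  The final syllable (4, tis) is extrametrical; the stress domain is syllables 1–3.
  Weights: 1 e: H, 2 sim H, 3 pe L.
  Heavy syllables in the domain: 1, 2. The leftmost is syllable 1 (e:).
  → primary stress on syllable 1.
Suffixed `e:.sim.pe.tis.di` (5 syllables):
  The final syllable (5, di) is extrametrical; the stress domain is syllables 1–4.
  Weights: 1 e: H, 2 sim H, 3 pe L, 4 tis H.
  Heavy syllables in the domain: 1, 2, 4. The leftmost is syllable 1 (e:).
  → primary stress on syllable 1.

no: stays on 1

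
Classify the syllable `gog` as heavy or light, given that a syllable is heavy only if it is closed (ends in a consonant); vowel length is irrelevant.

`gog`: short vowel, closed (coda /g/). Closed (coda /g/) → heavy.

heavy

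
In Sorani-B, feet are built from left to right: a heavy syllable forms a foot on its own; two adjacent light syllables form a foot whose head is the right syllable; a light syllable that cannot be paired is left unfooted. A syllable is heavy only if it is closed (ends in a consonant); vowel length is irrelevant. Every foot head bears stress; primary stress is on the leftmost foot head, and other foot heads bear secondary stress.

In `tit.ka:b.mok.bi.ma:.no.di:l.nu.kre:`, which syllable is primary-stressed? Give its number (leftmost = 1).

1

Weights: 1 tit H, 2 ka:b H, 3 mok H, 4 bi L, 5 ma: L, 6 no L, 7 di:l H, 8 nu L, 9 kre: L.
Parse left to right (heavy = foot alone; LL = one foot; stranded L unfooted): (ˈtit) (ˈka:b) (ˈmok) (bi.ˈma:) no (ˈdi:l) (nu.ˈkre:).
Foot heads: 1, 2, 3, 5, 7, 9.
Primary stress on the leftmost head = syllable 1.
Primary stress: syllable 1 → ˈtit.ka:b.mok.bi.ma:.no.di:l.nu.kre:.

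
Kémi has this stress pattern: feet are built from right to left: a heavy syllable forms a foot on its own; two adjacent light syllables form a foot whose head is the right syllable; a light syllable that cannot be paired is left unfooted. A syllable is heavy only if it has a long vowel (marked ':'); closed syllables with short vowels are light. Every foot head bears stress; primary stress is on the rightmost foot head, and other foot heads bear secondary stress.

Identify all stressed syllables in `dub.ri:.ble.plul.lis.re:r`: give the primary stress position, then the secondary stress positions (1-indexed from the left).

primary 6, secondary 2, 5

Weights: 1 dub L, 2 ri: H, 3 ble L, 4 plul L, 5 lis L, 6 re:r H.
Parse right to left (heavy = foot alone; LL = one foot; stranded L unfooted): dub (ˈri:) ble (plul.ˈlis) (ˈre:r).
Foot heads: 2, 5, 6.
Primary stress on the rightmost head = syllable 6.
Secondary stress on 2, 5: dub.ˌri:.ble.plul.ˌlis.ˈre:r.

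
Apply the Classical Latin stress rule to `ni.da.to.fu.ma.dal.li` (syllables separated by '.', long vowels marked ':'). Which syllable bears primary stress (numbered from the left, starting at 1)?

Classical Latin: stress the penult if heavy (long vowel or closed), else the antepenult.
Weights: 5 ma L, 6 dal H, 7 li L.
The penult (syllable 6, dal) is heavy, so it takes stress.
Stress on syllable 6: ni.da.to.fu.ma.ˈdal.li.

6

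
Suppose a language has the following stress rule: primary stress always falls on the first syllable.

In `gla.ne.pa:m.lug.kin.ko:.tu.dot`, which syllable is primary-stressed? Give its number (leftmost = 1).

1

The word has 8 syllables; the first syllable is syllable 1 (gla).
Primary stress: syllable 1 → ˈgla.ne.pa:m.lug.kin.ko:.tu.dot.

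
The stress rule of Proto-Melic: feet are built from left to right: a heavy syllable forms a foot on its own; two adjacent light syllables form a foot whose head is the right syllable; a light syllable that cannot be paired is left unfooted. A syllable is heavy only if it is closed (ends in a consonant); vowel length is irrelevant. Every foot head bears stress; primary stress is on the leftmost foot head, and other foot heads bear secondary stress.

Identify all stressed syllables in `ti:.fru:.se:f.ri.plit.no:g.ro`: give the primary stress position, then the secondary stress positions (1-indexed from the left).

Weights: 1 ti: L, 2 fru: L, 3 se:f H, 4 ri L, 5 plit H, 6 no:g H, 7 ro L.
Parse left to right (heavy = foot alone; LL = one foot; stranded L unfooted): (ti:.ˈfru:) (ˈse:f) ri (ˈplit) (ˈno:g) ro.
Foot heads: 2, 3, 5, 6.
Primary stress on the leftmost head = syllable 2.
Secondary stress on 3, 5, 6: ti:.ˈfru:.ˌse:f.ri.ˌplit.ˌno:g.ro.

primary 2, secondary 3, 5, 6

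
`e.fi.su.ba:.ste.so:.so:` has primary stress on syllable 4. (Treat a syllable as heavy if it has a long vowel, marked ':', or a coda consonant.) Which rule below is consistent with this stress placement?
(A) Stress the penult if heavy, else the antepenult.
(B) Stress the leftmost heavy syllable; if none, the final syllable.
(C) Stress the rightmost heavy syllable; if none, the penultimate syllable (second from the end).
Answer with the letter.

Rule A → syllable 6 (observed: 4).
Rule B → syllable 4 ✓.
Rule C → syllable 7 (observed: 4).

B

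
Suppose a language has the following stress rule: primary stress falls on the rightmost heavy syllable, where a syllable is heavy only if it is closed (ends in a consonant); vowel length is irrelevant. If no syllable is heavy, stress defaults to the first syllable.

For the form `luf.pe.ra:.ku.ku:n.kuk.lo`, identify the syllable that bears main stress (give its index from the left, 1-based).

6

Weights: 1 luf H, 2 pe L, 3 ra: L, 4 ku L, 5 ku:n H, 6 kuk H, 7 lo L.
Heavy syllables in the domain: 1, 5, 6. The rightmost is syllable 6 (kuk).
Primary stress: syllable 6 → luf.pe.ra:.ku.ku:n.ˈkuk.lo.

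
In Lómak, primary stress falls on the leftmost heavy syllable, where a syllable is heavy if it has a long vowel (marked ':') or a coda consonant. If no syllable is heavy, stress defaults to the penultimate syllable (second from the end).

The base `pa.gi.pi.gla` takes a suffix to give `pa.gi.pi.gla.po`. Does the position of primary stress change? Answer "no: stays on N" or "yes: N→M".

Base `pa.gi.pi.gla` (4 syllables):
  Weights: 1 pa L, 2 gi L, 3 pi L, 4 gla L.
  No heavy syllable in the domain; default to the penultimate syllable (second from the end) = syllable 3.
  → primary stress on syllable 3.
Suffixed `pa.gi.pi.gla.po` (5 syllables):
  Weights: 1 pa L, 2 gi L, 3 pi L, 4 gla L, 5 po L.
  No heavy syllable in the domain; default to the penultimate syllable (second from the end) = syllable 4.
  → primary stress on syllable 4.

yes: 3→4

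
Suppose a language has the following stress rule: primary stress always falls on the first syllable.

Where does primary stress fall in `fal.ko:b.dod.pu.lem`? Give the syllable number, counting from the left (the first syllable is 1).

1

The word has 5 syllables; the first syllable is syllable 1 (fal).
Primary stress: syllable 1 → ˈfal.ko:b.dod.pu.lem.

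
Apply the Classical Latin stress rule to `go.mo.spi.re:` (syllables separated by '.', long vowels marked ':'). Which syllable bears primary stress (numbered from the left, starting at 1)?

2

Classical Latin: stress the penult if heavy (long vowel or closed), else the antepenult.
Weights: 2 mo L, 3 spi L, 4 re: H.
The penult (syllable 3, spi) is light, so stress falls on the antepenult (syllable 2, mo).
Stress on syllable 2: go.ˈmo.spi.re:.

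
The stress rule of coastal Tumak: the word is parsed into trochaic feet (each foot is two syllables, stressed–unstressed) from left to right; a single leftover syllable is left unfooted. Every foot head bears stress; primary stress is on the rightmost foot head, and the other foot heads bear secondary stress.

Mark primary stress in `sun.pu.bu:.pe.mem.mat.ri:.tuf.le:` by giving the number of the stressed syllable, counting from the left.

Parse left to right into trochaic (ˈσσ) feet: (ˈsun.pu) (ˈbu:.pe) (ˈmem.mat) (ˈri:.tuf) le:. Syllable 9 is left unfooted.
Foot heads (stressed positions): 1, 3, 5, 7.
End Rule Rightmost: primary stress on the rightmost head = syllable 7.
Primary stress: syllable 7 → sun.pu.bu:.pe.mem.mat.ˈri:.tuf.le:.

7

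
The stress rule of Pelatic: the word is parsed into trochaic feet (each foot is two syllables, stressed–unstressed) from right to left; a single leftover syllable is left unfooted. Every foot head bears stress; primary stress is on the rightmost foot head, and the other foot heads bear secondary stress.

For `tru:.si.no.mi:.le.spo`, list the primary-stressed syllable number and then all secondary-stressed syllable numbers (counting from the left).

Parse right to left into trochaic (ˈσσ) feet: (ˈtru:.si) (ˈno.mi:) (ˈle.spo).
Foot heads (stressed positions): 1, 3, 5.
End Rule Rightmost: primary stress on the rightmost head = syllable 5.
Secondary stress on 1, 3: ˌtru:.si.ˌno.mi:.ˈle.spo.

primary 5, secondary 1, 3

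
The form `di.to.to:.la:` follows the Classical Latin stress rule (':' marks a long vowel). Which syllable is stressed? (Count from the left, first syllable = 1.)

3

Classical Latin: stress the penult if heavy (long vowel or closed), else the antepenult.
Weights: 2 to L, 3 to: H, 4 la: H.
The penult (syllable 3, to:) is heavy, so it takes stress.
Stress on syllable 3: di.to.ˈto:.la:.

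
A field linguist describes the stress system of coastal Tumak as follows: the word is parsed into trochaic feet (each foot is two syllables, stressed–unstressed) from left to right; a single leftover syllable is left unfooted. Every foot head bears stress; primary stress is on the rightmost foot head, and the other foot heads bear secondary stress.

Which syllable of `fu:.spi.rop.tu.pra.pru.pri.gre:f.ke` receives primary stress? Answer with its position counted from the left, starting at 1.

7

Parse left to right into trochaic (ˈσσ) feet: (ˈfu:.spi) (ˈrop.tu) (ˈpra.pru) (ˈpri.gre:f) ke. Syllable 9 is left unfooted.
Foot heads (stressed positions): 1, 3, 5, 7.
End Rule Rightmost: primary stress on the rightmost head = syllable 7.
Primary stress: syllable 7 → fu:.spi.rop.tu.pra.pru.ˈpri.gre:f.ke.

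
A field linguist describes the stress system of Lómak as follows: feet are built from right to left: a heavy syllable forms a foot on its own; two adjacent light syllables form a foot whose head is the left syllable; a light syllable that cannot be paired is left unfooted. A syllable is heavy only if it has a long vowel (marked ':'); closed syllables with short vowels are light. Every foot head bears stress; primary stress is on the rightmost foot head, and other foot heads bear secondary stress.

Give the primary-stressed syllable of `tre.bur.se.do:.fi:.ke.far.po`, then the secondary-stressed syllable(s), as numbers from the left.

Weights: 1 tre L, 2 bur L, 3 se L, 4 do: H, 5 fi: H, 6 ke L, 7 far L, 8 po L.
Parse right to left (heavy = foot alone; LL = one foot; stranded L unfooted): tre (ˈbur.se) (ˈdo:) (ˈfi:) ke (ˈfar.po).
Foot heads: 2, 4, 5, 7.
Primary stress on the rightmost head = syllable 7.
Secondary stress on 2, 4, 5: tre.ˌbur.se.ˌdo:.ˌfi:.ke.ˈfar.po.

primary 7, secondary 2, 4, 5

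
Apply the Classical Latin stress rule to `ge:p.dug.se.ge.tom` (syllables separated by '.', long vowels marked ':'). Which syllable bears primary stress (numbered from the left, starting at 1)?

3

Classical Latin: stress the penult if heavy (long vowel or closed), else the antepenult.
Weights: 3 se L, 4 ge L, 5 tom H.
The penult (syllable 4, ge) is light, so stress falls on the antepenult (syllable 3, se).
Stress on syllable 3: ge:p.dug.ˈse.ge.tom.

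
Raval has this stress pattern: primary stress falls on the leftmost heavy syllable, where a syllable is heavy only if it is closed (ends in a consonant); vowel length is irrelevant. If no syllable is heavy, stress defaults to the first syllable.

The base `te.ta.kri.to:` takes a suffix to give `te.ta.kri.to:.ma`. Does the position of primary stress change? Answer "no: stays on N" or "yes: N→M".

no: stays on 1

Base `te.ta.kri.to:` (4 syllables):
  Weights: 1 te L, 2 ta L, 3 kri L, 4 to: L.
  No heavy syllable in the domain; default to the first syllable = syllable 1.
  → primary stress on syllable 1.
Suffixed `te.ta.kri.to:.ma` (5 syllables):
  Weights: 1 te L, 2 ta L, 3 kri L, 4 to: L, 5 ma L.
  No heavy syllable in the domain; default to the first syllable = syllable 1.
  → primary stress on syllable 1.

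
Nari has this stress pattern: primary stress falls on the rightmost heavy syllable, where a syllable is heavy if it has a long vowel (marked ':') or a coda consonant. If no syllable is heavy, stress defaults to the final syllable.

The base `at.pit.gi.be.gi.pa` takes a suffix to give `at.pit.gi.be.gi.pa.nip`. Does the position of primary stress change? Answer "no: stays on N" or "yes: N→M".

Base `at.pit.gi.be.gi.pa` (6 syllables):
  Weights: 1 at H, 2 pit H, 3 gi L, 4 be L, 5 gi L, 6 pa L.
  Heavy syllables in the domain: 1, 2. The rightmost is syllable 2 (pit).
  → primary stress on syllable 2.
Suffixed `at.pit.gi.be.gi.pa.nip` (7 syllables):
  Weights: 1 at H, 2 pit H, 3 gi L, 4 be L, 5 gi L, 6 pa L, 7 nip H.
  Heavy syllables in the domain: 1, 2, 7. The rightmost is syllable 7 (nip).
  → primary stress on syllable 7.

yes: 2→7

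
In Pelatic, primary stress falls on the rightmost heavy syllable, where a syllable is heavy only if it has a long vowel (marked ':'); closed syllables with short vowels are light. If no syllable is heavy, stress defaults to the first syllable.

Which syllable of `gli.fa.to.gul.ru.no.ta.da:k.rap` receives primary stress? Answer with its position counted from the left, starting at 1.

Weights: 1 gli L, 2 fa L, 3 to L, 4 gul L, 5 ru L, 6 no L, 7 ta L, 8 da:k H, 9 rap L.
Heavy syllables in the domain: 8. The rightmost is syllable 8 (da:k).
Primary stress: syllable 8 → gli.fa.to.gul.ru.no.ta.ˈda:k.rap.

8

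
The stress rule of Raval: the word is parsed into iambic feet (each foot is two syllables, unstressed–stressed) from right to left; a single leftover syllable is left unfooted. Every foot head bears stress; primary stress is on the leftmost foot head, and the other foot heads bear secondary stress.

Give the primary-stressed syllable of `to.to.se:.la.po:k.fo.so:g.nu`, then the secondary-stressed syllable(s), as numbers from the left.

primary 2, secondary 4, 6, 8

Parse right to left into iambic (σˈσ) feet: (to.ˈto) (se:.ˈla) (po:k.ˈfo) (so:g.ˈnu).
Foot heads (stressed positions): 2, 4, 6, 8.
End Rule Leftmost: primary stress on the leftmost head = syllable 2.
Secondary stress on 4, 6, 8: to.ˈto.se:.ˌla.po:k.ˌfo.so:g.ˌnu.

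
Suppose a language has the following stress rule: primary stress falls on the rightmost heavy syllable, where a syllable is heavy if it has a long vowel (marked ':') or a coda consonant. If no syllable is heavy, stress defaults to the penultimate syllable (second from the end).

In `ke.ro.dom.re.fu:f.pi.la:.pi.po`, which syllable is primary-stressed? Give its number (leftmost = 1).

Weights: 1 ke L, 2 ro L, 3 dom H, 4 re L, 5 fu:f H, 6 pi L, 7 la: H, 8 pi L, 9 po L.
Heavy syllables in the domain: 3, 5, 7. The rightmost is syllable 7 (la:).
Primary stress: syllable 7 → ke.ro.dom.re.fu:f.pi.ˈla:.pi.po.

7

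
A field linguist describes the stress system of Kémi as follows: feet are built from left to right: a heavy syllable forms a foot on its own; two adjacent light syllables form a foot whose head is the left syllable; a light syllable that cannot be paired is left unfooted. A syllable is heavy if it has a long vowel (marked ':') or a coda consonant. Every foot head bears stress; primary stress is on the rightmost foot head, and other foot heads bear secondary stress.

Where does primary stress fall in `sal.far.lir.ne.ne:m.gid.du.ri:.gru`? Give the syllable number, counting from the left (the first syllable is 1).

Weights: 1 sal H, 2 far H, 3 lir H, 4 ne L, 5 ne:m H, 6 gid H, 7 du L, 8 ri: H, 9 gru L.
Parse left to right (heavy = foot alone; LL = one foot; stranded L unfooted): (ˈsal) (ˈfar) (ˈlir) ne (ˈne:m) (ˈgid) du (ˈri:) gru.
Foot heads: 1, 2, 3, 5, 6, 8.
Primary stress on the rightmost head = syllable 8.
Primary stress: syllable 8 → sal.far.lir.ne.ne:m.gid.du.ˈri:.gru.

8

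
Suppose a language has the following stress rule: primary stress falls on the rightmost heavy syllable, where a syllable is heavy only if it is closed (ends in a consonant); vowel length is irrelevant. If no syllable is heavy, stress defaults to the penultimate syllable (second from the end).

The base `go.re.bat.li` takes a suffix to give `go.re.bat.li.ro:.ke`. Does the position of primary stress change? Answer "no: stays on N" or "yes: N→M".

no: stays on 3

Base `go.re.bat.li` (4 syllables):
  Weights: 1 go L, 2 re L, 3 bat H, 4 li L.
  Heavy syllables in the domain: 3. The rightmost is syllable 3 (bat).
  → primary stress on syllable 3.
Suffixed `go.re.bat.li.ro:.ke` (6 syllables):
  Weights: 1 go L, 2 re L, 3 bat H, 4 li L, 5 ro: L, 6 ke L.
  Heavy syllables in the domain: 3. The rightmost is syllable 3 (bat).
  → primary stress on syllable 3.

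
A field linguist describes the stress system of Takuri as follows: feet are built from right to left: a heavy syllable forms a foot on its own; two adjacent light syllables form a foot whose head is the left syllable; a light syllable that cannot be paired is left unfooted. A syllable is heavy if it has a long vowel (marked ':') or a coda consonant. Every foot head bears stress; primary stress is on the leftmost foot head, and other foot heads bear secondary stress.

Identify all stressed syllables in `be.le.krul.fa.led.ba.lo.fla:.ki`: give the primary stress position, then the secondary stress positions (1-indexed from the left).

Weights: 1 be L, 2 le L, 3 krul H, 4 fa L, 5 led H, 6 ba L, 7 lo L, 8 fla: H, 9 ki L.
Parse right to left (heavy = foot alone; LL = one foot; stranded L unfooted): (ˈbe.le) (ˈkrul) fa (ˈled) (ˈba.lo) (ˈfla:) ki.
Foot heads: 1, 3, 5, 6, 8.
Primary stress on the leftmost head = syllable 1.
Secondary stress on 3, 5, 6, 8: ˈbe.le.ˌkrul.fa.ˌled.ˌba.lo.ˌfla:.ki.

primary 1, secondary 3, 5, 6, 8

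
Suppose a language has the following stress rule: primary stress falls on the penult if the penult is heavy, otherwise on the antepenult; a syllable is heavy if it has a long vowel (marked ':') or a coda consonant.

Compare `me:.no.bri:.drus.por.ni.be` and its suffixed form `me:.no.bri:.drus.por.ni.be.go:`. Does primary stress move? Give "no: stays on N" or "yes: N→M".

Base `me:.no.bri:.drus.por.ni.be` (7 syllables):
  Weights: 5 por H, 6 ni L, 7 be L.
  The penult (syllable 6, ni) is light, so stress falls on the antepenult (syllable 5, por).
  → primary stress on syllable 5.
Suffixed `me:.no.bri:.drus.por.ni.be.go:` (8 syllables):
  Weights: 6 ni L, 7 be L, 8 go: H.
  The penult (syllable 7, be) is light, so stress falls on the antepenult (syllable 6, ni).
  → primary stress on syllable 6.

yes: 5→6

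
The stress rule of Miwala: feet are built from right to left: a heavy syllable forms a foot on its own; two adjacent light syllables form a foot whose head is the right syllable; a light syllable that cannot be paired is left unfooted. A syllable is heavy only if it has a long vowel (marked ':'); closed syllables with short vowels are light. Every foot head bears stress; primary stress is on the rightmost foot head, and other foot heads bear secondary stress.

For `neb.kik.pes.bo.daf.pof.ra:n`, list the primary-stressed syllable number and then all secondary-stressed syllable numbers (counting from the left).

primary 7, secondary 2, 4, 6

Weights: 1 neb L, 2 kik L, 3 pes L, 4 bo L, 5 daf L, 6 pof L, 7 ra:n H.
Parse right to left (heavy = foot alone; LL = one foot; stranded L unfooted): (neb.ˈkik) (pes.ˈbo) (daf.ˈpof) (ˈra:n).
Foot heads: 2, 4, 6, 7.
Primary stress on the rightmost head = syllable 7.
Secondary stress on 2, 4, 6: neb.ˌkik.pes.ˌbo.daf.ˌpof.ˈra:n.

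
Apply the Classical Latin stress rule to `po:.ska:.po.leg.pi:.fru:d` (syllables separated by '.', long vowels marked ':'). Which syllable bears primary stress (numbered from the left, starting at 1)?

Classical Latin: stress the penult if heavy (long vowel or closed), else the antepenult.
Weights: 4 leg H, 5 pi: H, 6 fru:d H.
The penult (syllable 5, pi:) is heavy, so it takes stress.
Stress on syllable 5: po:.ska:.po.leg.ˈpi:.fru:d.

5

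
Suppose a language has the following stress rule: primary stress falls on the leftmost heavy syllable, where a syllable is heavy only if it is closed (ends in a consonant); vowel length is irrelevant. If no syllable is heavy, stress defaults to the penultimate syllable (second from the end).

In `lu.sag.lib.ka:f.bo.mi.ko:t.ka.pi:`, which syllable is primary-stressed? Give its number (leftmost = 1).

Weights: 1 lu L, 2 sag H, 3 lib H, 4 ka:f H, 5 bo L, 6 mi L, 7 ko:t H, 8 ka L, 9 pi: L.
Heavy syllables in the domain: 2, 3, 4, 7. The leftmost is syllable 2 (sag).
Primary stress: syllable 2 → lu.ˈsag.lib.ka:f.bo.mi.ko:t.ka.pi:.

2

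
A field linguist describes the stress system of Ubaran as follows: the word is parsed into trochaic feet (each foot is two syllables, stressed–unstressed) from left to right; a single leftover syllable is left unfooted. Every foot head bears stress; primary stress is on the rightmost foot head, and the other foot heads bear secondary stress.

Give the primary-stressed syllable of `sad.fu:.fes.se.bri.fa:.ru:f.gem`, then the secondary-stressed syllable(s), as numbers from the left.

Parse left to right into trochaic (ˈσσ) feet: (ˈsad.fu:) (ˈfes.se) (ˈbri.fa:) (ˈru:f.gem).
Foot heads (stressed positions): 1, 3, 5, 7.
End Rule Rightmost: primary stress on the rightmost head = syllable 7.
Secondary stress on 1, 3, 5: ˌsad.fu:.ˌfes.se.ˌbri.fa:.ˈru:f.gem.

primary 7, secondary 1, 3, 5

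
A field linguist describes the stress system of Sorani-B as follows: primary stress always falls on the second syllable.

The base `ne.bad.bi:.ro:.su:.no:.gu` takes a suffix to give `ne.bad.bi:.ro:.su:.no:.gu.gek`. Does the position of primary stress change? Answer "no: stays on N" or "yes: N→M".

no: stays on 2

Base `ne.bad.bi:.ro:.su:.no:.gu` (7 syllables):
  The word has 7 syllables; the second syllable is syllable 2 (bad).
  → primary stress on syllable 2.
Suffixed `ne.bad.bi:.ro:.su:.no:.gu.gek` (8 syllables):
  The word has 8 syllables; the second syllable is syllable 2 (bad).
  → primary stress on syllable 2.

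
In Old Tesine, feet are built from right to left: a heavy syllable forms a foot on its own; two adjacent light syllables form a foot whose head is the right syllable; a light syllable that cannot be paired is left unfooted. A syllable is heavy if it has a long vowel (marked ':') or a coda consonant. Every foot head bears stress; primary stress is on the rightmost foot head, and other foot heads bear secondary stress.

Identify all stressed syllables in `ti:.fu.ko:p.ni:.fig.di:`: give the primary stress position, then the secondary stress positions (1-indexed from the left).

Weights: 1 ti: H, 2 fu L, 3 ko:p H, 4 ni: H, 5 fig H, 6 di: H.
Parse right to left (heavy = foot alone; LL = one foot; stranded L unfooted): (ˈti:) fu (ˈko:p) (ˈni:) (ˈfig) (ˈdi:).
Foot heads: 1, 3, 4, 5, 6.
Primary stress on the rightmost head = syllable 6.
Secondary stress on 1, 3, 4, 5: ˌti:.fu.ˌko:p.ˌni:.ˌfig.ˈdi:.

primary 6, secondary 1, 3, 4, 5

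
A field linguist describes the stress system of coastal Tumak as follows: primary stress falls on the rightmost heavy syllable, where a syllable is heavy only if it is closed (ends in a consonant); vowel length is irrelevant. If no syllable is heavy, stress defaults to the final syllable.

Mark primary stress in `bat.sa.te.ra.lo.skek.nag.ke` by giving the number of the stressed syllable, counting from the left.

7

Weights: 1 bat H, 2 sa L, 3 te L, 4 ra L, 5 lo L, 6 skek H, 7 nag H, 8 ke L.
Heavy syllables in the domain: 1, 6, 7. The rightmost is syllable 7 (nag).
Primary stress: syllable 7 → bat.sa.te.ra.lo.skek.ˈnag.ke.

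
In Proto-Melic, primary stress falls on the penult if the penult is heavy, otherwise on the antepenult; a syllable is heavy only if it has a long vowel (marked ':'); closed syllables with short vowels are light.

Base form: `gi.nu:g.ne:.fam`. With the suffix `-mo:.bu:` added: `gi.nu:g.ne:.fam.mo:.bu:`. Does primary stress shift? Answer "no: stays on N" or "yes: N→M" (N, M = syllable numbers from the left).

Base `gi.nu:g.ne:.fam` (4 syllables):
  Weights: 2 nu:g H, 3 ne: H, 4 fam L.
  The penult (syllable 3, ne:) is heavy, so it takes stress.
  → primary stress on syllable 3.
Suffixed `gi.nu:g.ne:.fam.mo:.bu:` (6 syllables):
  Weights: 4 fam L, 5 mo: H, 6 bu: H.
  The penult (syllable 5, mo:) is heavy, so it takes stress.
  → primary stress on syllable 5.

yes: 3→5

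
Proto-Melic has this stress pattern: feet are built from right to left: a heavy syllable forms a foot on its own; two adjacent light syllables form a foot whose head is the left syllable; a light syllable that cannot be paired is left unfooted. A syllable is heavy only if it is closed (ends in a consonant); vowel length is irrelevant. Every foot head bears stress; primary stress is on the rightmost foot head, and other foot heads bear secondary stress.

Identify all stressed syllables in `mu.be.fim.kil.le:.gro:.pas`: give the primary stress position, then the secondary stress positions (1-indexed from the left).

primary 7, secondary 1, 3, 4, 5

Weights: 1 mu L, 2 be L, 3 fim H, 4 kil H, 5 le: L, 6 gro: L, 7 pas H.
Parse right to left (heavy = foot alone; LL = one foot; stranded L unfooted): (ˈmu.be) (ˈfim) (ˈkil) (ˈle:.gro:) (ˈpas).
Foot heads: 1, 3, 4, 5, 7.
Primary stress on the rightmost head = syllable 7.
Secondary stress on 1, 3, 4, 5: ˌmu.be.ˌfim.ˌkil.ˌle:.gro:.ˈpas.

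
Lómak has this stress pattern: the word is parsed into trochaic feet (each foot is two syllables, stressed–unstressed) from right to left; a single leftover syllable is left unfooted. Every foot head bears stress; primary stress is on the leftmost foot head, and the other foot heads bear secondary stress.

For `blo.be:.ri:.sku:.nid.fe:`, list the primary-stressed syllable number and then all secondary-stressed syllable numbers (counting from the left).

Parse right to left into trochaic (ˈσσ) feet: (ˈblo.be:) (ˈri:.sku:) (ˈnid.fe:).
Foot heads (stressed positions): 1, 3, 5.
End Rule Leftmost: primary stress on the leftmost head = syllable 1.
Secondary stress on 3, 5: ˈblo.be:.ˌri:.sku:.ˌnid.fe:.

primary 1, secondary 3, 5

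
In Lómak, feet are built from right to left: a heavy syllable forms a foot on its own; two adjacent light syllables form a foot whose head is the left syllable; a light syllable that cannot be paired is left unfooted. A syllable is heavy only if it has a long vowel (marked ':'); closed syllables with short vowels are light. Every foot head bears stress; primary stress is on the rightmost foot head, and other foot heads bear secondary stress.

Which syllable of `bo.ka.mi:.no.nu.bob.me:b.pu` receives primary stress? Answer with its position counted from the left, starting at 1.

Weights: 1 bo L, 2 ka L, 3 mi: H, 4 no L, 5 nu L, 6 bob L, 7 me:b H, 8 pu L.
Parse right to left (heavy = foot alone; LL = one foot; stranded L unfooted): (ˈbo.ka) (ˈmi:) no (ˈnu.bob) (ˈme:b) pu.
Foot heads: 1, 3, 5, 7.
Primary stress on the rightmost head = syllable 7.
Primary stress: syllable 7 → bo.ka.mi:.no.nu.bob.ˈme:b.pu.

7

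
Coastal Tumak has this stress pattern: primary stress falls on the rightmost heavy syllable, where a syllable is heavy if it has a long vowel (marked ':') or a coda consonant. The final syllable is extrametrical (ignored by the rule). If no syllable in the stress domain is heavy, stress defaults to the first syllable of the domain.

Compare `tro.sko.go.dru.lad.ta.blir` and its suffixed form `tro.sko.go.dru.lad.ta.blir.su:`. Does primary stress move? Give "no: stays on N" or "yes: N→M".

yes: 5→7

Base `tro.sko.go.dru.lad.ta.blir` (7 syllables):
  The final syllable (7, blir) is extrametrical; the stress domain is syllables 1–6.
  Weights: 1 tro L, 2 sko L, 3 go L, 4 dru L, 5 lad H, 6 ta L.
  Heavy syllables in the domain: 5. The rightmost is syllable 5 (lad).
  → primary stress on syllable 5.
Suffixed `tro.sko.go.dru.lad.ta.blir.su:` (8 syllables):
  The final syllable (8, su:) is extrametrical; the stress domain is syllables 1–7.
  Weights: 1 tro L, 2 sko L, 3 go L, 4 dru L, 5 lad H, 6 ta L, 7 blir H.
  Heavy syllables in the domain: 5, 7. The rightmost is syllable 7 (blir).
  → primary stress on syllable 7.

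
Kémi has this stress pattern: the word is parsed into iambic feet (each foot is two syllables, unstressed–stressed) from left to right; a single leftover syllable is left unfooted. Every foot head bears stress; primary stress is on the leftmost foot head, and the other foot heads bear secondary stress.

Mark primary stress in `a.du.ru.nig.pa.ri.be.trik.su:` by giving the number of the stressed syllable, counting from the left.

2

Parse left to right into iambic (σˈσ) feet: (a.ˈdu) (ru.ˈnig) (pa.ˈri) (be.ˈtrik) su:. Syllable 9 is left unfooted.
Foot heads (stressed positions): 2, 4, 6, 8.
End Rule Leftmost: primary stress on the leftmost head = syllable 2.
Primary stress: syllable 2 → a.ˈdu.ru.nig.pa.ri.be.trik.su:.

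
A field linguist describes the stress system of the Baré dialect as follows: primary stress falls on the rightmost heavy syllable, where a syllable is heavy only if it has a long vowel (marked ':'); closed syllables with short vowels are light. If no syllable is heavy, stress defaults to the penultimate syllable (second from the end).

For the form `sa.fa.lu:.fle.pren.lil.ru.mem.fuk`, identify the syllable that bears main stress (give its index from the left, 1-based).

Weights: 1 sa L, 2 fa L, 3 lu: H, 4 fle L, 5 pren L, 6 lil L, 7 ru L, 8 mem L, 9 fuk L.
Heavy syllables in the domain: 3. The rightmost is syllable 3 (lu:).
Primary stress: syllable 3 → sa.fa.ˈlu:.fle.pren.lil.ru.mem.fuk.

3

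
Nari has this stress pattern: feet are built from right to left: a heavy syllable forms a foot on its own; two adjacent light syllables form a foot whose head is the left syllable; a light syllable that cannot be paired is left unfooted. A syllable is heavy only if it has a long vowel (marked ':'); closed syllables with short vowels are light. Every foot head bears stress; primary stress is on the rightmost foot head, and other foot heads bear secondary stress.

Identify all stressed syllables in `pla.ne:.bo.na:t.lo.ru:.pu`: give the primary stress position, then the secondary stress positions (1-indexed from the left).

primary 6, secondary 2, 4

Weights: 1 pla L, 2 ne: H, 3 bo L, 4 na:t H, 5 lo L, 6 ru: H, 7 pu L.
Parse right to left (heavy = foot alone; LL = one foot; stranded L unfooted): pla (ˈne:) bo (ˈna:t) lo (ˈru:) pu.
Foot heads: 2, 4, 6.
Primary stress on the rightmost head = syllable 6.
Secondary stress on 2, 4: pla.ˌne:.bo.ˌna:t.lo.ˈru:.pu.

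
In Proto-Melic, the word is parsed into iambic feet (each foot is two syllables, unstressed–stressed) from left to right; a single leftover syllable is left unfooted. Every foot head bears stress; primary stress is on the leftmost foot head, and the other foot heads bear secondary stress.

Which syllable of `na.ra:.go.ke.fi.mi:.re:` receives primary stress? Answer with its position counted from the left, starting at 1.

Parse left to right into iambic (σˈσ) feet: (na.ˈra:) (go.ˈke) (fi.ˈmi:) re:. Syllable 7 is left unfooted.
Foot heads (stressed positions): 2, 4, 6.
End Rule Leftmost: primary stress on the leftmost head = syllable 2.
Primary stress: syllable 2 → na.ˈra:.go.ke.fi.mi:.re:.

2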